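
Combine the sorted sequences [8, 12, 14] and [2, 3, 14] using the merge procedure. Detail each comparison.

Merging process:

Compare 8 vs 2: take 2 from right. Merged: [2]
Compare 8 vs 3: take 3 from right. Merged: [2, 3]
Compare 8 vs 14: take 8 from left. Merged: [2, 3, 8]
Compare 12 vs 14: take 12 from left. Merged: [2, 3, 8, 12]
Compare 14 vs 14: take 14 from left. Merged: [2, 3, 8, 12, 14]
Append remaining from right: [14]. Merged: [2, 3, 8, 12, 14, 14]

Final merged array: [2, 3, 8, 12, 14, 14]
Total comparisons: 5

The merged array is [2, 3, 8, 12, 14, 14], requiring 5 comparisons. The merge step runs in O(n) time where n is the total number of elements.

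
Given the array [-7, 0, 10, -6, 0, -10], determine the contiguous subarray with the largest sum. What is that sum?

Using Kadane's algorithm on [-7, 0, 10, -6, 0, -10]:

Scanning through the array:
Position 1 (value 0): max_ending_here = 0, max_so_far = 0
Position 2 (value 10): max_ending_here = 10, max_so_far = 10
Position 3 (value -6): max_ending_here = 4, max_so_far = 10
Position 4 (value 0): max_ending_here = 4, max_so_far = 10
Position 5 (value -10): max_ending_here = -6, max_so_far = 10

Maximum subarray: [0, 10]
Maximum sum: 10

The maximum subarray is [0, 10] with sum 10. This subarray runs from index 1 to index 2.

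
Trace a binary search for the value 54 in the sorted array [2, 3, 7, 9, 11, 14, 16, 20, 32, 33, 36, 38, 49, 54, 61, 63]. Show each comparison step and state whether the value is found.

Binary search for 54 in [2, 3, 7, 9, 11, 14, 16, 20, 32, 33, 36, 38, 49, 54, 61, 63]:

lo=0, hi=15, mid=7, arr[mid]=20 -> 20 < 54, search right half
lo=8, hi=15, mid=11, arr[mid]=38 -> 38 < 54, search right half
lo=12, hi=15, mid=13, arr[mid]=54 -> Found target at index 13!

Binary search finds 54 at index 13 after 3 comparisons. The search repeatedly halves the search space by comparing with the middle element.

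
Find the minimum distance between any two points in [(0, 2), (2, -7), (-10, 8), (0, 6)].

Computing all pairwise distances among 4 points:

d((0, 2), (2, -7)) = 9.2195
d((0, 2), (-10, 8)) = 11.6619
d((0, 2), (0, 6)) = 4.0 <-- minimum
d((2, -7), (-10, 8)) = 19.2094
d((2, -7), (0, 6)) = 13.1529
d((-10, 8), (0, 6)) = 10.198

Closest pair: (0, 2) and (0, 6) with distance 4.0

The closest pair is (0, 2) and (0, 6) with Euclidean distance 4.0. For 4 points, brute-force pairwise comparison is shown above. For large n, the divide-and-conquer algorithm (sort by x, recurse on halves, check the dividing strip) achieves O(n log n).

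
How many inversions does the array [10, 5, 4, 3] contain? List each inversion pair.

Finding inversions in [10, 5, 4, 3]:

(0, 1): arr[0]=10 > arr[1]=5
(0, 2): arr[0]=10 > arr[2]=4
(0, 3): arr[0]=10 > arr[3]=3
(1, 2): arr[1]=5 > arr[2]=4
(1, 3): arr[1]=5 > arr[3]=3
(2, 3): arr[2]=4 > arr[3]=3

Total inversions: 6

The array has 6 inversion(s): (0,1), (0,2), (0,3), (1,2), (1,3), (2,3). Each pair (i,j) satisfies i < j and arr[i] > arr[j].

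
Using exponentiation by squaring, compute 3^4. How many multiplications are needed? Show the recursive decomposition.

Computing 3^4 by squaring (build up from 3^1; each line after the first costs one multiplication):

3^1 = 3
3^2 = (3^1)^2 = 3^2 = 9
3^4 = (3^2)^2 = 9^2 = 81

Result: 81
Multiplications needed: 2 (2 lines after 3^1)

3^4 = 81. Using exponentiation by squaring, this requires 2 multiplications. The key idea: if the exponent is even, square the half-power; if odd, multiply by the base once.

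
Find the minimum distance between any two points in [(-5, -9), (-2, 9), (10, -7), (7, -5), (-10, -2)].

Computing all pairwise distances among 5 points:

d((-5, -9), (-2, 9)) = 18.2483
d((-5, -9), (10, -7)) = 15.1327
d((-5, -9), (7, -5)) = 12.6491
d((-5, -9), (-10, -2)) = 8.6023
d((-2, 9), (10, -7)) = 20.0
d((-2, 9), (7, -5)) = 16.6433
d((-2, 9), (-10, -2)) = 13.6015
d((10, -7), (7, -5)) = 3.6056 <-- minimum
d((10, -7), (-10, -2)) = 20.6155
d((7, -5), (-10, -2)) = 17.2627

Closest pair: (10, -7) and (7, -5) with distance 3.6056

The closest pair is (10, -7) and (7, -5) with Euclidean distance 3.6056. For 5 points, brute-force pairwise comparison is shown above. For large n, the divide-and-conquer algorithm (sort by x, recurse on halves, check the dividing strip) achieves O(n log n).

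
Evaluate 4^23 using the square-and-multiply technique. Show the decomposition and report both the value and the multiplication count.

Computing 4^23 by squaring (build up from 4^1; each line after the first costs one multiplication):

4^1 = 4
4^2 = (4^1)^2 = 4^2 = 16
4^4 = (4^2)^2 = 16^2 = 256
4^5 = 4 * 4^4 = 4 * 256 = 1024
4^10 = (4^5)^2 = 1024^2 = 1048576
4^11 = 4 * 4^10 = 4 * 1048576 = 4194304
4^22 = (4^11)^2 = 4194304^2 = 17592186044416
4^23 = 4 * 4^22 = 4 * 17592186044416 = 70368744177664

Result: 70368744177664
Multiplications needed: 7 (7 lines after 4^1)

4^23 = 70368744177664. Using exponentiation by squaring, this requires 7 multiplications. The key idea: if the exponent is even, square the half-power; if odd, multiply by the base once.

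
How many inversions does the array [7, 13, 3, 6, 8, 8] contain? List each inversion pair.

Finding inversions in [7, 13, 3, 6, 8, 8]:

(0, 2): arr[0]=7 > arr[2]=3
(0, 3): arr[0]=7 > arr[3]=6
(1, 2): arr[1]=13 > arr[2]=3
(1, 3): arr[1]=13 > arr[3]=6
(1, 4): arr[1]=13 > arr[4]=8
(1, 5): arr[1]=13 > arr[5]=8

Total inversions: 6

The array has 6 inversion(s): (0,2), (0,3), (1,2), (1,3), (1,4), (1,5). Each pair (i,j) satisfies i < j and arr[i] > arr[j].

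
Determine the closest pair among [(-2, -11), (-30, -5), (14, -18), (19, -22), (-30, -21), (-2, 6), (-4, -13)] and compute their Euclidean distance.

Computing all pairwise distances among 7 points:

d((-2, -11), (-30, -5)) = 28.6356
d((-2, -11), (14, -18)) = 17.4642
d((-2, -11), (19, -22)) = 23.7065
d((-2, -11), (-30, -21)) = 29.7321
d((-2, -11), (-2, 6)) = 17.0
d((-2, -11), (-4, -13)) = 2.8284 <-- minimum
d((-30, -5), (14, -18)) = 45.8803
d((-30, -5), (19, -22)) = 51.8652
d((-30, -5), (-30, -21)) = 16.0
d((-30, -5), (-2, 6)) = 30.0832
d((-30, -5), (-4, -13)) = 27.2029
d((14, -18), (19, -22)) = 6.4031
d((14, -18), (-30, -21)) = 44.1022
d((14, -18), (-2, 6)) = 28.8444
d((14, -18), (-4, -13)) = 18.6815
d((19, -22), (-30, -21)) = 49.0102
d((19, -22), (-2, 6)) = 35.0
d((19, -22), (-4, -13)) = 24.6982
d((-30, -21), (-2, 6)) = 38.8973
d((-30, -21), (-4, -13)) = 27.2029
d((-2, 6), (-4, -13)) = 19.105

Closest pair: (-2, -11) and (-4, -13) with distance 2.8284

The closest pair is (-2, -11) and (-4, -13) with Euclidean distance 2.8284. For 7 points, brute-force pairwise comparison is shown above. For large n, the divide-and-conquer algorithm (sort by x, recurse on halves, check the dividing strip) achieves O(n log n).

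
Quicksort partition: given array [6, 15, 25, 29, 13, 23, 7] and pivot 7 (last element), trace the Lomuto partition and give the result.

Lomuto partition with pivot = 7:

Initial array: [6, 15, 25, 29, 13, 23, 7]

arr[0]=6 <= 7: swap with position 0, array becomes [6, 15, 25, 29, 13, 23, 7]
arr[1]=15 > 7: no swap
arr[2]=25 > 7: no swap
arr[3]=29 > 7: no swap
arr[4]=13 > 7: no swap
arr[5]=23 > 7: no swap

Place pivot at position 1: [6, 7, 25, 29, 13, 23, 15]
Pivot position: 1

After partitioning with pivot 7, the array becomes [6, 7, 25, 29, 13, 23, 15]. The pivot is placed at index 1. All elements to the left of the pivot are <= 7, and all elements to the right are > 7.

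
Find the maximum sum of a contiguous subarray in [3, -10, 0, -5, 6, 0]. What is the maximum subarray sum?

Using Kadane's algorithm on [3, -10, 0, -5, 6, 0]:

Scanning through the array:
Position 1 (value -10): max_ending_here = -7, max_so_far = 3
Position 2 (value 0): max_ending_here = 0, max_so_far = 3
Position 3 (value -5): max_ending_here = -5, max_so_far = 3
Position 4 (value 6): max_ending_here = 6, max_so_far = 6
Position 5 (value 0): max_ending_here = 6, max_so_far = 6

Maximum subarray: [6]
Maximum sum: 6

The maximum subarray is [6] with sum 6. This subarray runs from index 4 to index 4.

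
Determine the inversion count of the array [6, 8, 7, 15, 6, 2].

Finding inversions in [6, 8, 7, 15, 6, 2]:

(0, 5): arr[0]=6 > arr[5]=2
(1, 2): arr[1]=8 > arr[2]=7
(1, 4): arr[1]=8 > arr[4]=6
(1, 5): arr[1]=8 > arr[5]=2
(2, 4): arr[2]=7 > arr[4]=6
(2, 5): arr[2]=7 > arr[5]=2
(3, 4): arr[3]=15 > arr[4]=6
(3, 5): arr[3]=15 > arr[5]=2
(4, 5): arr[4]=6 > arr[5]=2

Total inversions: 9

The array has 9 inversion(s): (0,5), (1,2), (1,4), (1,5), (2,4), (2,5), (3,4), (3,5), (4,5). Each pair (i,j) satisfies i < j and arr[i] > arr[j].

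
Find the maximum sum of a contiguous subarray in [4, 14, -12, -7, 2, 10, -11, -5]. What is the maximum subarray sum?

Using Kadane's algorithm on [4, 14, -12, -7, 2, 10, -11, -5]:

Scanning through the array:
Position 1 (value 14): max_ending_here = 18, max_so_far = 18
Position 2 (value -12): max_ending_here = 6, max_so_far = 18
Position 3 (value -7): max_ending_here = -1, max_so_far = 18
Position 4 (value 2): max_ending_here = 2, max_so_far = 18
Position 5 (value 10): max_ending_here = 12, max_so_far = 18
Position 6 (value -11): max_ending_here = 1, max_so_far = 18
Position 7 (value -5): max_ending_here = -4, max_so_far = 18

Maximum subarray: [4, 14]
Maximum sum: 18

The maximum subarray is [4, 14] with sum 18. This subarray runs from index 0 to index 1.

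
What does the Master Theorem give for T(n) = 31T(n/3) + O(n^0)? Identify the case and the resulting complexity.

Master Theorem for T(n) = 31T(n/3) + O(n^0):

a = 31, b = 3, c = 0
log_b(a) = log_3(31) = 3.1257

Case 1: c = 0 < log_3(31) = 3.1257
T(n) = O(n^(log_3 31))

For T(n) = 31T(n/3) + O(n^0): log_3(31) = 3.1257. This is Case 1 of the Master Theorem (c < log_b(a), work dominated by leaves), giving O(n^(log_3 31)).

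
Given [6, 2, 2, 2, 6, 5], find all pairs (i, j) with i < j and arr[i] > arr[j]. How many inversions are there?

Finding inversions in [6, 2, 2, 2, 6, 5]:

(0, 1): arr[0]=6 > arr[1]=2
(0, 2): arr[0]=6 > arr[2]=2
(0, 3): arr[0]=6 > arr[3]=2
(0, 5): arr[0]=6 > arr[5]=5
(4, 5): arr[4]=6 > arr[5]=5

Total inversions: 5

The array has 5 inversion(s): (0,1), (0,2), (0,3), (0,5), (4,5). Each pair (i,j) satisfies i < j and arr[i] > arr[j].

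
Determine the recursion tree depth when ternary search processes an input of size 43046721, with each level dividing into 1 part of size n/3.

For divide and conquer with division factor 3:

Problem sizes at each level:
Level 0: 43046721
Level 1: 14348907
Level 2: 4782969
Level 3: 1594323
Level 4: 531441
Level 5: 177147
Level 6: 59049
Level 7: 19683
Level 8: 6561
Level 9: 2187
Level 10: 729
Level 11: 243
Level 12: 81
Level 13: 27
Level 14: 9
Level 15: 3
Level 16: 1

The root is level 0 and the size-1 base case is level 16 (the tree spans levels 0 through 16, i.e. 17 levels counting the root), so the depth is the number of divisions: log_3(43046721) = 16

The recursion tree depth is log_3(43046721) = 16. At each level, the problem size is divided by 3, so it takes 16 divisions to reduce to a base case of size 1. The algorithm makes 1 recursive call at each level.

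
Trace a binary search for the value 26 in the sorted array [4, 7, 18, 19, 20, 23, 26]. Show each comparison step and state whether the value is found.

Binary search for 26 in [4, 7, 18, 19, 20, 23, 26]:

lo=0, hi=6, mid=3, arr[mid]=19 -> 19 < 26, search right half
lo=4, hi=6, mid=5, arr[mid]=23 -> 23 < 26, search right half
lo=6, hi=6, mid=6, arr[mid]=26 -> Found target at index 6!

Binary search finds 26 at index 6 after 3 comparisons. The search repeatedly halves the search space by comparing with the middle element.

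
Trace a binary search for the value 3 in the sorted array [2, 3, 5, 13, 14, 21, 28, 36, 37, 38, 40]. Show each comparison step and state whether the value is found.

Binary search for 3 in [2, 3, 5, 13, 14, 21, 28, 36, 37, 38, 40]:

lo=0, hi=10, mid=5, arr[mid]=21 -> 21 > 3, search left half
lo=0, hi=4, mid=2, arr[mid]=5 -> 5 > 3, search left half
lo=0, hi=1, mid=0, arr[mid]=2 -> 2 < 3, search right half
lo=1, hi=1, mid=1, arr[mid]=3 -> Found target at index 1!

Binary search finds 3 at index 1 after 4 comparisons. The search repeatedly halves the search space by comparing with the middle element.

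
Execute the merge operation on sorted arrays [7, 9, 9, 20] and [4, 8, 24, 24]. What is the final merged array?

Merging process:

Compare 7 vs 4: take 4 from right. Merged: [4]
Compare 7 vs 8: take 7 from left. Merged: [4, 7]
Compare 9 vs 8: take 8 from right. Merged: [4, 7, 8]
Compare 9 vs 24: take 9 from left. Merged: [4, 7, 8, 9]
Compare 9 vs 24: take 9 from left. Merged: [4, 7, 8, 9, 9]
Compare 20 vs 24: take 20 from left. Merged: [4, 7, 8, 9, 9, 20]
Append remaining from right: [24, 24]. Merged: [4, 7, 8, 9, 9, 20, 24, 24]

Final merged array: [4, 7, 8, 9, 9, 20, 24, 24]
Total comparisons: 6

The merged array is [4, 7, 8, 9, 9, 20, 24, 24], requiring 6 comparisons. The merge step runs in O(n) time where n is the total number of elements.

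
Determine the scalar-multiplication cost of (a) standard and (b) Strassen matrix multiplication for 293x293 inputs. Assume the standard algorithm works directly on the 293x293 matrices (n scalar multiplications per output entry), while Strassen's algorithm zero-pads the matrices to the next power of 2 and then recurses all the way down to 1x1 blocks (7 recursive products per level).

Matrix multiplication for 293x293 matrices:

Strassen's algorithm requires power-of-2 dimensions. Pad 293x293 to 512x512 (next power of 2).

Standard algorithm: 293^3 = 25153757 multiplications
Strassen's algorithm: 7^(log2(512)) = 7^9 = 40353607 multiplications
Difference: 25153757 - 40353607 = -15199850 (Strassen uses MORE here due to padding overhead — for small or just-over-power-of-2 n, padding can outweigh the per-level savings)

Standard: 25153757 multiplications (293^3). Strassen: 40353607 multiplications (7^9, after padding to 512x512). Strassen reduces 8 recursive multiplications to 7 at each level.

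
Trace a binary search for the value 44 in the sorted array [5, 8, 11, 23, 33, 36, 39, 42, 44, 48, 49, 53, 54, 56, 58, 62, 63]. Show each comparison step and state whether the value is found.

Binary search for 44 in [5, 8, 11, 23, 33, 36, 39, 42, 44, 48, 49, 53, 54, 56, 58, 62, 63]:

lo=0, hi=16, mid=8, arr[mid]=44 -> Found target at index 8!

Binary search finds 44 at index 8 after 1 comparisons. The search repeatedly halves the search space by comparing with the middle element.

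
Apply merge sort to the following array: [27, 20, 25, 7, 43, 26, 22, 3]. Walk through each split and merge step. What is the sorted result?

Merge sort trace:

Split: [27, 20, 25, 7, 43, 26, 22, 3] -> [27, 20, 25, 7] and [43, 26, 22, 3]
  Split: [27, 20, 25, 7] -> [27, 20] and [25, 7]
    Split: [27, 20] -> [27] and [20]
    Merge: [27] + [20] -> [20, 27]
    Split: [25, 7] -> [25] and [7]
    Merge: [25] + [7] -> [7, 25]
  Merge: [20, 27] + [7, 25] -> [7, 20, 25, 27]
  Split: [43, 26, 22, 3] -> [43, 26] and [22, 3]
    Split: [43, 26] -> [43] and [26]
    Merge: [43] + [26] -> [26, 43]
    Split: [22, 3] -> [22] and [3]
    Merge: [22] + [3] -> [3, 22]
  Merge: [26, 43] + [3, 22] -> [3, 22, 26, 43]
Merge: [7, 20, 25, 27] + [3, 22, 26, 43] -> [3, 7, 20, 22, 25, 26, 27, 43]

Final sorted array: [3, 7, 20, 22, 25, 26, 27, 43]

The merge sort proceeds by recursively splitting the array and merging sorted halves.
After all merges, the sorted array is [3, 7, 20, 22, 25, 26, 27, 43].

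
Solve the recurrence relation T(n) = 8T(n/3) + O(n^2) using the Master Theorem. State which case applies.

Master Theorem for T(n) = 8T(n/3) + O(n^2):

a = 8, b = 3, c = 2
log_b(a) = log_3(8) = 1.8928

Case 3: c = 2 > log_3(8) = 1.8928
T(n) = O(n^2) = O(n^2)

For T(n) = 8T(n/3) + O(n^2): log_3(8) = 1.8928. This is Case 3 of the Master Theorem (c > log_b(a), work dominated by root), giving O(n^2).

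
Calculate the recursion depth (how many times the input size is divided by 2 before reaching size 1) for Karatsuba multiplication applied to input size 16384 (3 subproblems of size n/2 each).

For divide and conquer with division factor 2:

Problem sizes at each level:
Level 0: 16384
Level 1: 8192
Level 2: 4096
Level 3: 2048
Level 4: 1024
Level 5: 512
Level 6: 256
Level 7: 128
Level 8: 64
Level 9: 32
Level 10: 16
Level 11: 8
Level 12: 4
Level 13: 2
Level 14: 1

The root is level 0 and the size-1 base case is level 14 (the tree spans levels 0 through 14, i.e. 15 levels counting the root), so the depth is the number of divisions: log_2(16384) = 14

The recursion tree depth is log_2(16384) = 14. At each level, the problem size is divided by 2, so it takes 14 divisions to reduce to a base case of size 1. The algorithm makes 3 recursive calls at each level.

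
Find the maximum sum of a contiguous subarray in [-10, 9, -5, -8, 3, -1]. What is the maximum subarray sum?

Using Kadane's algorithm on [-10, 9, -5, -8, 3, -1]:

Scanning through the array:
Position 1 (value 9): max_ending_here = 9, max_so_far = 9
Position 2 (value -5): max_ending_here = 4, max_so_far = 9
Position 3 (value -8): max_ending_here = -4, max_so_far = 9
Position 4 (value 3): max_ending_here = 3, max_so_far = 9
Position 5 (value -1): max_ending_here = 2, max_so_far = 9

Maximum subarray: [9]
Maximum sum: 9

The maximum subarray is [9] with sum 9. This subarray runs from index 1 to index 1.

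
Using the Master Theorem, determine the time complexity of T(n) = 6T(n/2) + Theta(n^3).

Master Theorem for T(n) = 6T(n/2) + O(n^3):

a = 6, b = 2, c = 3
log_b(a) = log_2(6) = 2.5850

Case 3: c = 3 > log_2(6) = 2.5850
T(n) = O(n^3) = O(n^3)

For T(n) = 6T(n/2) + O(n^3): log_2(6) = 2.5850. This is Case 3 of the Master Theorem (c > log_b(a), work dominated by root), giving O(n^3).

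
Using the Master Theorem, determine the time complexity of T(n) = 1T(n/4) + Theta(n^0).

Master Theorem for T(n) = 1T(n/4) + O(n^0):

a = 1, b = 4, c = 0
log_b(a) = log_4(1) = 0.0000

Case 2: c = 0 = log_4(1) = 0.0000
T(n) = O(n^0 log n) = O(log n)

For T(n) = 1T(n/4) + O(n^0): log_4(1) = 0.0000. This is Case 2 of the Master Theorem (c = log_b(a), equal work at all levels), giving O(log n).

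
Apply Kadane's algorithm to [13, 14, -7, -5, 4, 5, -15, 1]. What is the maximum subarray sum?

Using Kadane's algorithm on [13, 14, -7, -5, 4, 5, -15, 1]:

Scanning through the array:
Position 1 (value 14): max_ending_here = 27, max_so_far = 27
Position 2 (value -7): max_ending_here = 20, max_so_far = 27
Position 3 (value -5): max_ending_here = 15, max_so_far = 27
Position 4 (value 4): max_ending_here = 19, max_so_far = 27
Position 5 (value 5): max_ending_here = 24, max_so_far = 27
Position 6 (value -15): max_ending_here = 9, max_so_far = 27
Position 7 (value 1): max_ending_here = 10, max_so_far = 27

Maximum subarray: [13, 14]
Maximum sum: 27

The maximum subarray is [13, 14] with sum 27. This subarray runs from index 0 to index 1.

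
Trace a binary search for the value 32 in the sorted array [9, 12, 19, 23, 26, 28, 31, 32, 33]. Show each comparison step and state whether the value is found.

Binary search for 32 in [9, 12, 19, 23, 26, 28, 31, 32, 33]:

lo=0, hi=8, mid=4, arr[mid]=26 -> 26 < 32, search right half
lo=5, hi=8, mid=6, arr[mid]=31 -> 31 < 32, search right half
lo=7, hi=8, mid=7, arr[mid]=32 -> Found target at index 7!

Binary search finds 32 at index 7 after 3 comparisons. The search repeatedly halves the search space by comparing with the middle element.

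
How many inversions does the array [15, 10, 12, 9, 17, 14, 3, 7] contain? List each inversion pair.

Finding inversions in [15, 10, 12, 9, 17, 14, 3, 7]:

(0, 1): arr[0]=15 > arr[1]=10
(0, 2): arr[0]=15 > arr[2]=12
(0, 3): arr[0]=15 > arr[3]=9
(0, 5): arr[0]=15 > arr[5]=14
(0, 6): arr[0]=15 > arr[6]=3
(0, 7): arr[0]=15 > arr[7]=7
(1, 3): arr[1]=10 > arr[3]=9
(1, 6): arr[1]=10 > arr[6]=3
(1, 7): arr[1]=10 > arr[7]=7
(2, 3): arr[2]=12 > arr[3]=9
(2, 6): arr[2]=12 > arr[6]=3
(2, 7): arr[2]=12 > arr[7]=7
(3, 6): arr[3]=9 > arr[6]=3
(3, 7): arr[3]=9 > arr[7]=7
(4, 5): arr[4]=17 > arr[5]=14
(4, 6): arr[4]=17 > arr[6]=3
(4, 7): arr[4]=17 > arr[7]=7
(5, 6): arr[5]=14 > arr[6]=3
(5, 7): arr[5]=14 > arr[7]=7

Total inversions: 19

The array has 19 inversion(s): (0,1), (0,2), (0,3), (0,5), (0,6), (0,7), (1,3), (1,6), (1,7), (2,3), (2,6), (2,7), (3,6), (3,7), (4,5), (4,6), (4,7), (5,6), (5,7). Each pair (i,j) satisfies i < j and arr[i] > arr[j].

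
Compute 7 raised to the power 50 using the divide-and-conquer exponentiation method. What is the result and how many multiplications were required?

Computing 7^50 by squaring (build up from 7^1; each line after the first costs one multiplication):

7^1 = 7
7^2 = (7^1)^2 = 7^2 = 49
7^3 = 7 * 7^2 = 7 * 49 = 343
7^6 = (7^3)^2 = 343^2 = 117649
7^12 = (7^6)^2 = 117649^2 = 13841287201
7^24 = (7^12)^2 = 13841287201^2 = 191581231380566414401
7^25 = 7 * 7^24 = 7 * 191581231380566414401 = 1341068619663964900807
7^50 = (7^25)^2 = 1341068619663964900807^2 = 1798465042647412146620280340569649349251249

Result: 1798465042647412146620280340569649349251249
Multiplications needed: 7 (7 lines after 7^1)

7^50 = 1798465042647412146620280340569649349251249. Using exponentiation by squaring, this requires 7 multiplications. The key idea: if the exponent is even, square the half-power; if odd, multiply by the base once.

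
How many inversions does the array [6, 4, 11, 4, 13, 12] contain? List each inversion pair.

Finding inversions in [6, 4, 11, 4, 13, 12]:

(0, 1): arr[0]=6 > arr[1]=4
(0, 3): arr[0]=6 > arr[3]=4
(2, 3): arr[2]=11 > arr[3]=4
(4, 5): arr[4]=13 > arr[5]=12

Total inversions: 4

The array has 4 inversion(s): (0,1), (0,3), (2,3), (4,5). Each pair (i,j) satisfies i < j and arr[i] > arr[j].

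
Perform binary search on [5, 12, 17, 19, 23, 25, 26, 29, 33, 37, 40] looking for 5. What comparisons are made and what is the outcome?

Binary search for 5 in [5, 12, 17, 19, 23, 25, 26, 29, 33, 37, 40]:

lo=0, hi=10, mid=5, arr[mid]=25 -> 25 > 5, search left half
lo=0, hi=4, mid=2, arr[mid]=17 -> 17 > 5, search left half
lo=0, hi=1, mid=0, arr[mid]=5 -> Found target at index 0!

Binary search finds 5 at index 0 after 3 comparisons. The search repeatedly halves the search space by comparing with the middle element.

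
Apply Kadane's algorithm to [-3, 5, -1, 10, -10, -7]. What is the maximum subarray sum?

Using Kadane's algorithm on [-3, 5, -1, 10, -10, -7]:

Scanning through the array:
Position 1 (value 5): max_ending_here = 5, max_so_far = 5
Position 2 (value -1): max_ending_here = 4, max_so_far = 5
Position 3 (value 10): max_ending_here = 14, max_so_far = 14
Position 4 (value -10): max_ending_here = 4, max_so_far = 14
Position 5 (value -7): max_ending_here = -3, max_so_far = 14

Maximum subarray: [5, -1, 10]
Maximum sum: 14

The maximum subarray is [5, -1, 10] with sum 14. This subarray runs from index 1 to index 3.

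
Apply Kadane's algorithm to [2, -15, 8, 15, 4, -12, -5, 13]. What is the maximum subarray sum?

Using Kadane's algorithm on [2, -15, 8, 15, 4, -12, -5, 13]:

Scanning through the array:
Position 1 (value -15): max_ending_here = -13, max_so_far = 2
Position 2 (value 8): max_ending_here = 8, max_so_far = 8
Position 3 (value 15): max_ending_here = 23, max_so_far = 23
Position 4 (value 4): max_ending_here = 27, max_so_far = 27
Position 5 (value -12): max_ending_here = 15, max_so_far = 27
Position 6 (value -5): max_ending_here = 10, max_so_far = 27
Position 7 (value 13): max_ending_here = 23, max_so_far = 27

Maximum subarray: [8, 15, 4]
Maximum sum: 27

The maximum subarray is [8, 15, 4] with sum 27. This subarray runs from index 2 to index 4.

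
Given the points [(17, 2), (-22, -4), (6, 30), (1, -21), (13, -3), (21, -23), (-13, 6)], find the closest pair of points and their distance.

Computing all pairwise distances among 7 points:

d((17, 2), (-22, -4)) = 39.4588
d((17, 2), (6, 30)) = 30.0832
d((17, 2), (1, -21)) = 28.0179
d((17, 2), (13, -3)) = 6.4031 <-- minimum
d((17, 2), (21, -23)) = 25.318
d((17, 2), (-13, 6)) = 30.2655
d((-22, -4), (6, 30)) = 44.0454
d((-22, -4), (1, -21)) = 28.6007
d((-22, -4), (13, -3)) = 35.0143
d((-22, -4), (21, -23)) = 47.0106
d((-22, -4), (-13, 6)) = 13.4536
d((6, 30), (1, -21)) = 51.2445
d((6, 30), (13, -3)) = 33.7343
d((6, 30), (21, -23)) = 55.0818
d((6, 30), (-13, 6)) = 30.6105
d((1, -21), (13, -3)) = 21.6333
d((1, -21), (21, -23)) = 20.0998
d((1, -21), (-13, 6)) = 30.4138
d((13, -3), (21, -23)) = 21.5407
d((13, -3), (-13, 6)) = 27.5136
d((21, -23), (-13, 6)) = 44.6878

Closest pair: (17, 2) and (13, -3) with distance 6.4031

The closest pair is (17, 2) and (13, -3) with Euclidean distance 6.4031. For 7 points, brute-force pairwise comparison is shown above. For large n, the divide-and-conquer algorithm (sort by x, recurse on halves, check the dividing strip) achieves O(n log n).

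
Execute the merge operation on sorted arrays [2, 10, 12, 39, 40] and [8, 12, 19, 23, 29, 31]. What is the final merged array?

Merging process:

Compare 2 vs 8: take 2 from left. Merged: [2]
Compare 10 vs 8: take 8 from right. Merged: [2, 8]
Compare 10 vs 12: take 10 from left. Merged: [2, 8, 10]
Compare 12 vs 12: take 12 from left. Merged: [2, 8, 10, 12]
Compare 39 vs 12: take 12 from right. Merged: [2, 8, 10, 12, 12]
Compare 39 vs 19: take 19 from right. Merged: [2, 8, 10, 12, 12, 19]
Compare 39 vs 23: take 23 from right. Merged: [2, 8, 10, 12, 12, 19, 23]
Compare 39 vs 29: take 29 from right. Merged: [2, 8, 10, 12, 12, 19, 23, 29]
Compare 39 vs 31: take 31 from right. Merged: [2, 8, 10, 12, 12, 19, 23, 29, 31]
Append remaining from left: [39, 40]. Merged: [2, 8, 10, 12, 12, 19, 23, 29, 31, 39, 40]

Final merged array: [2, 8, 10, 12, 12, 19, 23, 29, 31, 39, 40]
Total comparisons: 9

The merged array is [2, 8, 10, 12, 12, 19, 23, 29, 31, 39, 40], requiring 9 comparisons. The merge step runs in O(n) time where n is the total number of elements.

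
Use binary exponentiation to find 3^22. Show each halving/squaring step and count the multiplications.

Computing 3^22 by squaring (build up from 3^1; each line after the first costs one multiplication):

3^1 = 3
3^2 = (3^1)^2 = 3^2 = 9
3^4 = (3^2)^2 = 9^2 = 81
3^5 = 3 * 3^4 = 3 * 81 = 243
3^10 = (3^5)^2 = 243^2 = 59049
3^11 = 3 * 3^10 = 3 * 59049 = 177147
3^22 = (3^11)^2 = 177147^2 = 31381059609

Result: 31381059609
Multiplications needed: 6 (6 lines after 3^1)

3^22 = 31381059609. Using exponentiation by squaring, this requires 6 multiplications. The key idea: if the exponent is even, square the half-power; if odd, multiply by the base once.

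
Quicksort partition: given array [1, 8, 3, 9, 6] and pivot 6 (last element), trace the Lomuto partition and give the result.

Lomuto partition with pivot = 6:

Initial array: [1, 8, 3, 9, 6]

arr[0]=1 <= 6: swap with position 0, array becomes [1, 8, 3, 9, 6]
arr[1]=8 > 6: no swap
arr[2]=3 <= 6: swap with position 1, array becomes [1, 3, 8, 9, 6]
arr[3]=9 > 6: no swap

Place pivot at position 2: [1, 3, 6, 9, 8]
Pivot position: 2

After partitioning with pivot 6, the array becomes [1, 3, 6, 9, 8]. The pivot is placed at index 2. All elements to the left of the pivot are <= 6, and all elements to the right are > 6.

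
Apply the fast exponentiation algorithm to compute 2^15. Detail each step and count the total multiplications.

Computing 2^15 by squaring (build up from 2^1; each line after the first costs one multiplication):

2^1 = 2
2^2 = (2^1)^2 = 2^2 = 4
2^3 = 2 * 2^2 = 2 * 4 = 8
2^6 = (2^3)^2 = 8^2 = 64
2^7 = 2 * 2^6 = 2 * 64 = 128
2^14 = (2^7)^2 = 128^2 = 16384
2^15 = 2 * 2^14 = 2 * 16384 = 32768

Result: 32768
Multiplications needed: 6 (6 lines after 2^1)

2^15 = 32768. Using exponentiation by squaring, this requires 6 multiplications. The key idea: if the exponent is even, square the half-power; if odd, multiply by the base once.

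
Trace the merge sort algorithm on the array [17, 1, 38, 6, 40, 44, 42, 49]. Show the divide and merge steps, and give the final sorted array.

Merge sort trace:

Split: [17, 1, 38, 6, 40, 44, 42, 49] -> [17, 1, 38, 6] and [40, 44, 42, 49]
  Split: [17, 1, 38, 6] -> [17, 1] and [38, 6]
    Split: [17, 1] -> [17] and [1]
    Merge: [17] + [1] -> [1, 17]
    Split: [38, 6] -> [38] and [6]
    Merge: [38] + [6] -> [6, 38]
  Merge: [1, 17] + [6, 38] -> [1, 6, 17, 38]
  Split: [40, 44, 42, 49] -> [40, 44] and [42, 49]
    Split: [40, 44] -> [40] and [44]
    Merge: [40] + [44] -> [40, 44]
    Split: [42, 49] -> [42] and [49]
    Merge: [42] + [49] -> [42, 49]
  Merge: [40, 44] + [42, 49] -> [40, 42, 44, 49]
Merge: [1, 6, 17, 38] + [40, 42, 44, 49] -> [1, 6, 17, 38, 40, 42, 44, 49]

Final sorted array: [1, 6, 17, 38, 40, 42, 44, 49]

The merge sort proceeds by recursively splitting the array and merging sorted halves.
After all merges, the sorted array is [1, 6, 17, 38, 40, 42, 44, 49].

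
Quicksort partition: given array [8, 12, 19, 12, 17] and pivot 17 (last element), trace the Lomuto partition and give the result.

Lomuto partition with pivot = 17:

Initial array: [8, 12, 19, 12, 17]

arr[0]=8 <= 17: swap with position 0, array becomes [8, 12, 19, 12, 17]
arr[1]=12 <= 17: swap with position 1, array becomes [8, 12, 19, 12, 17]
arr[2]=19 > 17: no swap
arr[3]=12 <= 17: swap with position 2, array becomes [8, 12, 12, 19, 17]

Place pivot at position 3: [8, 12, 12, 17, 19]
Pivot position: 3

After partitioning with pivot 17, the array becomes [8, 12, 12, 17, 19]. The pivot is placed at index 3. All elements to the left of the pivot are <= 17, and all elements to the right are > 17.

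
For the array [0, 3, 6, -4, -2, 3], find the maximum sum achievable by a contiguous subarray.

Using Kadane's algorithm on [0, 3, 6, -4, -2, 3]:

Scanning through the array:
Position 1 (value 3): max_ending_here = 3, max_so_far = 3
Position 2 (value 6): max_ending_here = 9, max_so_far = 9
Position 3 (value -4): max_ending_here = 5, max_so_far = 9
Position 4 (value -2): max_ending_here = 3, max_so_far = 9
Position 5 (value 3): max_ending_here = 6, max_so_far = 9

Maximum subarray: [0, 3, 6]
Maximum sum: 9

The maximum subarray is [0, 3, 6] with sum 9. This subarray runs from index 0 to index 2.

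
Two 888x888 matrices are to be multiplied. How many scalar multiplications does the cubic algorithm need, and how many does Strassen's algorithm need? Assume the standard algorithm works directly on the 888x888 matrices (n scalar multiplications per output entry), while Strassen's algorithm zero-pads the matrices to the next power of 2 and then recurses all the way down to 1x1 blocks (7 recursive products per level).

Matrix multiplication for 888x888 matrices:

Strassen's algorithm requires power-of-2 dimensions. Pad 888x888 to 1024x1024 (next power of 2).

Standard algorithm: 888^3 = 700227072 multiplications
Strassen's algorithm: 7^(log2(1024)) = 7^10 = 282475249 multiplications
Savings: 700227072 - 282475249 = 417751823 multiplications

Standard: 700227072 multiplications (888^3). Strassen: 282475249 multiplications (7^10, after padding to 1024x1024). Strassen reduces 8 recursive multiplications to 7 at each level.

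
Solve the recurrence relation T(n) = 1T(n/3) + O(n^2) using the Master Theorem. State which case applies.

Master Theorem for T(n) = 1T(n/3) + O(n^2):

a = 1, b = 3, c = 2
log_b(a) = log_3(1) = 0.0000

Case 3: c = 2 > log_3(1) = 0.0000
T(n) = O(n^2) = O(n^2)

For T(n) = 1T(n/3) + O(n^2): log_3(1) = 0.0000. This is Case 3 of the Master Theorem (c > log_b(a), work dominated by root), giving O(n^2).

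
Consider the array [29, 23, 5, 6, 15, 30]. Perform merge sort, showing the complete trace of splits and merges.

Merge sort trace:

Split: [29, 23, 5, 6, 15, 30] -> [29, 23, 5] and [6, 15, 30]
  Split: [29, 23, 5] -> [29] and [23, 5]
    Split: [23, 5] -> [23] and [5]
    Merge: [23] + [5] -> [5, 23]
  Merge: [29] + [5, 23] -> [5, 23, 29]
  Split: [6, 15, 30] -> [6] and [15, 30]
    Split: [15, 30] -> [15] and [30]
    Merge: [15] + [30] -> [15, 30]
  Merge: [6] + [15, 30] -> [6, 15, 30]
Merge: [5, 23, 29] + [6, 15, 30] -> [5, 6, 15, 23, 29, 30]

Final sorted array: [5, 6, 15, 23, 29, 30]

The merge sort proceeds by recursively splitting the array and merging sorted halves.
After all merges, the sorted array is [5, 6, 15, 23, 29, 30].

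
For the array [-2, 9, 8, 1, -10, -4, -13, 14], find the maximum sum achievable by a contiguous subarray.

Using Kadane's algorithm on [-2, 9, 8, 1, -10, -4, -13, 14]:

Scanning through the array:
Position 1 (value 9): max_ending_here = 9, max_so_far = 9
Position 2 (value 8): max_ending_here = 17, max_so_far = 17
Position 3 (value 1): max_ending_here = 18, max_so_far = 18
Position 4 (value -10): max_ending_here = 8, max_so_far = 18
Position 5 (value -4): max_ending_here = 4, max_so_far = 18
Position 6 (value -13): max_ending_here = -9, max_so_far = 18
Position 7 (value 14): max_ending_here = 14, max_so_far = 18

Maximum subarray: [9, 8, 1]
Maximum sum: 18

The maximum subarray is [9, 8, 1] with sum 18. This subarray runs from index 1 to index 3.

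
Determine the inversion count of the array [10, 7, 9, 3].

Finding inversions in [10, 7, 9, 3]:

(0, 1): arr[0]=10 > arr[1]=7
(0, 2): arr[0]=10 > arr[2]=9
(0, 3): arr[0]=10 > arr[3]=3
(1, 3): arr[1]=7 > arr[3]=3
(2, 3): arr[2]=9 > arr[3]=3

Total inversions: 5

The array has 5 inversion(s): (0,1), (0,2), (0,3), (1,3), (2,3). Each pair (i,j) satisfies i < j and arr[i] > arr[j].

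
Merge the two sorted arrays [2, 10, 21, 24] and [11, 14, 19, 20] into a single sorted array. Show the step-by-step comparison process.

Merging process:

Compare 2 vs 11: take 2 from left. Merged: [2]
Compare 10 vs 11: take 10 from left. Merged: [2, 10]
Compare 21 vs 11: take 11 from right. Merged: [2, 10, 11]
Compare 21 vs 14: take 14 from right. Merged: [2, 10, 11, 14]
Compare 21 vs 19: take 19 from right. Merged: [2, 10, 11, 14, 19]
Compare 21 vs 20: take 20 from right. Merged: [2, 10, 11, 14, 19, 20]
Append remaining from left: [21, 24]. Merged: [2, 10, 11, 14, 19, 20, 21, 24]

Final merged array: [2, 10, 11, 14, 19, 20, 21, 24]
Total comparisons: 6

The merged array is [2, 10, 11, 14, 19, 20, 21, 24], requiring 6 comparisons. The merge step runs in O(n) time where n is the total number of elements.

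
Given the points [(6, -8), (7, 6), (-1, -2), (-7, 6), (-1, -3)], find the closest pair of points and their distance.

Computing all pairwise distances among 5 points:

d((6, -8), (7, 6)) = 14.0357
d((6, -8), (-1, -2)) = 9.2195
d((6, -8), (-7, 6)) = 19.105
d((6, -8), (-1, -3)) = 8.6023
d((7, 6), (-1, -2)) = 11.3137
d((7, 6), (-7, 6)) = 14.0
d((7, 6), (-1, -3)) = 12.0416
d((-1, -2), (-7, 6)) = 10.0
d((-1, -2), (-1, -3)) = 1.0 <-- minimum
d((-7, 6), (-1, -3)) = 10.8167

Closest pair: (-1, -2) and (-1, -3) with distance 1.0

The closest pair is (-1, -2) and (-1, -3) with Euclidean distance 1.0. For 5 points, brute-force pairwise comparison is shown above. For large n, the divide-and-conquer algorithm (sort by x, recurse on halves, check the dividing strip) achieves O(n log n).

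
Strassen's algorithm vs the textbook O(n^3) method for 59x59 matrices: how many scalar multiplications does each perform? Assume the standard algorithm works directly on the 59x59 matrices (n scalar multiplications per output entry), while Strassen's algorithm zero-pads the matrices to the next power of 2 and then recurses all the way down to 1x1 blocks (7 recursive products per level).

Matrix multiplication for 59x59 matrices:

Strassen's algorithm requires power-of-2 dimensions. Pad 59x59 to 64x64 (next power of 2).

Standard algorithm: 59^3 = 205379 multiplications
Strassen's algorithm: 7^(log2(64)) = 7^6 = 117649 multiplications
Savings: 205379 - 117649 = 87730 multiplications

Standard: 205379 multiplications (59^3). Strassen: 117649 multiplications (7^6, after padding to 64x64). Strassen reduces 8 recursive multiplications to 7 at each level.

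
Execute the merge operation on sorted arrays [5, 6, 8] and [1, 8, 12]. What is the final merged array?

Merging process:

Compare 5 vs 1: take 1 from right. Merged: [1]
Compare 5 vs 8: take 5 from left. Merged: [1, 5]
Compare 6 vs 8: take 6 from left. Merged: [1, 5, 6]
Compare 8 vs 8: take 8 from left. Merged: [1, 5, 6, 8]
Append remaining from right: [8, 12]. Merged: [1, 5, 6, 8, 8, 12]

Final merged array: [1, 5, 6, 8, 8, 12]
Total comparisons: 4

The merged array is [1, 5, 6, 8, 8, 12], requiring 4 comparisons. The merge step runs in O(n) time where n is the total number of elements.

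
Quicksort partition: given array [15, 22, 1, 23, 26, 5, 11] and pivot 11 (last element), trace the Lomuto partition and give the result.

Lomuto partition with pivot = 11:

Initial array: [15, 22, 1, 23, 26, 5, 11]

arr[0]=15 > 11: no swap
arr[1]=22 > 11: no swap
arr[2]=1 <= 11: swap with position 0, array becomes [1, 22, 15, 23, 26, 5, 11]
arr[3]=23 > 11: no swap
arr[4]=26 > 11: no swap
arr[5]=5 <= 11: swap with position 1, array becomes [1, 5, 15, 23, 26, 22, 11]

Place pivot at position 2: [1, 5, 11, 23, 26, 22, 15]
Pivot position: 2

After partitioning with pivot 11, the array becomes [1, 5, 11, 23, 26, 22, 15]. The pivot is placed at index 2. All elements to the left of the pivot are <= 11, and all elements to the right are > 11.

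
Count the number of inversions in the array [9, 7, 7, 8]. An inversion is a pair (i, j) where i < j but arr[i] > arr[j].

Finding inversions in [9, 7, 7, 8]:

(0, 1): arr[0]=9 > arr[1]=7
(0, 2): arr[0]=9 > arr[2]=7
(0, 3): arr[0]=9 > arr[3]=8

Total inversions: 3

The array has 3 inversion(s): (0,1), (0,2), (0,3). Each pair (i,j) satisfies i < j and arr[i] > arr[j].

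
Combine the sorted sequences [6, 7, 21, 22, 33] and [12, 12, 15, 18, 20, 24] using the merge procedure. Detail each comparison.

Merging process:

Compare 6 vs 12: take 6 from left. Merged: [6]
Compare 7 vs 12: take 7 from left. Merged: [6, 7]
Compare 21 vs 12: take 12 from right. Merged: [6, 7, 12]
Compare 21 vs 12: take 12 from right. Merged: [6, 7, 12, 12]
Compare 21 vs 15: take 15 from right. Merged: [6, 7, 12, 12, 15]
Compare 21 vs 18: take 18 from right. Merged: [6, 7, 12, 12, 15, 18]
Compare 21 vs 20: take 20 from right. Merged: [6, 7, 12, 12, 15, 18, 20]
Compare 21 vs 24: take 21 from left. Merged: [6, 7, 12, 12, 15, 18, 20, 21]
Compare 22 vs 24: take 22 from left. Merged: [6, 7, 12, 12, 15, 18, 20, 21, 22]
Compare 33 vs 24: take 24 from right. Merged: [6, 7, 12, 12, 15, 18, 20, 21, 22, 24]
Append remaining from left: [33]. Merged: [6, 7, 12, 12, 15, 18, 20, 21, 22, 24, 33]

Final merged array: [6, 7, 12, 12, 15, 18, 20, 21, 22, 24, 33]
Total comparisons: 10

The merged array is [6, 7, 12, 12, 15, 18, 20, 21, 22, 24, 33], requiring 10 comparisons. The merge step runs in O(n) time where n is the total number of elements.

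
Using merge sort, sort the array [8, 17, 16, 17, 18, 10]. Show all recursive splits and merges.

Merge sort trace:

Split: [8, 17, 16, 17, 18, 10] -> [8, 17, 16] and [17, 18, 10]
  Split: [8, 17, 16] -> [8] and [17, 16]
    Split: [17, 16] -> [17] and [16]
    Merge: [17] + [16] -> [16, 17]
  Merge: [8] + [16, 17] -> [8, 16, 17]
  Split: [17, 18, 10] -> [17] and [18, 10]
    Split: [18, 10] -> [18] and [10]
    Merge: [18] + [10] -> [10, 18]
  Merge: [17] + [10, 18] -> [10, 17, 18]
Merge: [8, 16, 17] + [10, 17, 18] -> [8, 10, 16, 17, 17, 18]

Final sorted array: [8, 10, 16, 17, 17, 18]

The merge sort proceeds by recursively splitting the array and merging sorted halves.
After all merges, the sorted array is [8, 10, 16, 17, 17, 18].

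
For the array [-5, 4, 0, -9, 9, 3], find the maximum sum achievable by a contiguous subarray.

Using Kadane's algorithm on [-5, 4, 0, -9, 9, 3]:

Scanning through the array:
Position 1 (value 4): max_ending_here = 4, max_so_far = 4
Position 2 (value 0): max_ending_here = 4, max_so_far = 4
Position 3 (value -9): max_ending_here = -5, max_so_far = 4
Position 4 (value 9): max_ending_here = 9, max_so_far = 9
Position 5 (value 3): max_ending_here = 12, max_so_far = 12

Maximum subarray: [9, 3]
Maximum sum: 12

The maximum subarray is [9, 3] with sum 12. This subarray runs from index 4 to index 5.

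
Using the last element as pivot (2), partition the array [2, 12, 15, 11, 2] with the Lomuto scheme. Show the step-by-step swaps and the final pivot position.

Lomuto partition with pivot = 2:

Initial array: [2, 12, 15, 11, 2]

arr[0]=2 <= 2: swap with position 0, array becomes [2, 12, 15, 11, 2]
arr[1]=12 > 2: no swap
arr[2]=15 > 2: no swap
arr[3]=11 > 2: no swap

Place pivot at position 1: [2, 2, 15, 11, 12]
Pivot position: 1

After partitioning with pivot 2, the array becomes [2, 2, 15, 11, 12]. The pivot is placed at index 1. All elements to the left of the pivot are <= 2, and all elements to the right are > 2.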